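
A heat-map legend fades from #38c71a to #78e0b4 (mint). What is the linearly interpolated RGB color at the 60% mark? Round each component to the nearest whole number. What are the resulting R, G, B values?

(94, 214, 118)

#38c71a → (56, 199, 26); #78e0b4 → (120, 224, 180).
60% corresponds to t = 0.6.
R = 56 + 0.6 × (120 − 56) = 56 + 0.6 × 64 = 94.4 → 94
G = 199 + 0.6 × (224 − 199) = 199 + 0.6 × 25 = 214 → 214
B = 26 + 0.6 × (180 − 26) = 26 + 0.6 × 154 = 118.4 → 118
So the blended color is (94, 214, 118), about #5ed676.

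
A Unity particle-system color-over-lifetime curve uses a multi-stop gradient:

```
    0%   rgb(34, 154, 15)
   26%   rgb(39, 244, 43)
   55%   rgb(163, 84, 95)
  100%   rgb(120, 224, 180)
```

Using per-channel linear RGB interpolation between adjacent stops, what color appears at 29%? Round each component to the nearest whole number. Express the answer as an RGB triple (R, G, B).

(52, 227, 48)

29% lies between the 26% and 55% stops, so the local fraction is t = (29 − 26)/(55 − 26) = 3/29 ≈ 0.1034.
R = 39 + 0.1034 × (163 − 39) = 51.822 → 52
G = 244 + 0.1034 × (84 − 244) = 227.456 → 227
B = 43 + 0.1034 × (95 − 43) = 48.377 → 48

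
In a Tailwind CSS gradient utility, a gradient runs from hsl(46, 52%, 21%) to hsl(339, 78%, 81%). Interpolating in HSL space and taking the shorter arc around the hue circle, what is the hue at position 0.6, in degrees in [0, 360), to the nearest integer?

Hue: 339 − 46 = 293°, but |293| > 180 so the shorter arc goes the other way: Δh = 293 − 360 = -67°.
H = 46 + 0.6 × (-67) = 5.8 → 6°

6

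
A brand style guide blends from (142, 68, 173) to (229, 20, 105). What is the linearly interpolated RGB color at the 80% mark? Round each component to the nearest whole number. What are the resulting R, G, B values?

(212, 30, 119)

80% corresponds to t = 0.8.
R = 142 + 0.8 × (229 − 142) = 142 + 0.8 × 87 = 211.6 → 212
G = 68 + 0.8 × (20 − 68) = 68 + 0.8 × -48 = 29.6 → 30
B = 173 + 0.8 × (105 − 173) = 173 + 0.8 × -68 = 118.6 → 119
So the blended color is (212, 30, 119), about #d41e77.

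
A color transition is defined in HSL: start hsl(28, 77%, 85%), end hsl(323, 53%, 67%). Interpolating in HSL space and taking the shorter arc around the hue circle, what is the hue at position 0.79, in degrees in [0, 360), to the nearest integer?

Hue: 323 − 28 = 295°, but |295| > 180 so the shorter arc goes the other way: Δh = 295 − 360 = -65°.
H = 28 + 0.79 × (-65) = -23.35 → -23 → -23 mod 360 = 337°

337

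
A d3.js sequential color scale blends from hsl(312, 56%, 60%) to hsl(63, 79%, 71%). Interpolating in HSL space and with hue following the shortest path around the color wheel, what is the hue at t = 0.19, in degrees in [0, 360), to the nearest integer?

333

Hue: 63 − 312 = -249°, but |-249| > 180 so the shorter arc goes the other way: Δh = -249 + 360 = 111°.
H = 312 + 0.19 × (111) = 333.09 → 333°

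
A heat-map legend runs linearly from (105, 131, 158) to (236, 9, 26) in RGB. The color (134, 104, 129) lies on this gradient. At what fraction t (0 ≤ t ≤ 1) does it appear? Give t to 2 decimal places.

Invert the lerp on the B channel (largest span, 132): t = (129 − 158) / (26 − 158) = -29/-132 = 0.2197.
Check on R: (134 − 105)/(236 − 105) = 0.2214 ✓

0.22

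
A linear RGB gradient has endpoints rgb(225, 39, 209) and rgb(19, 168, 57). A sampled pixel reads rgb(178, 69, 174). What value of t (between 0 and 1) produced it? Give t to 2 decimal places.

0.23

Invert the lerp on the R channel (largest span, 206): t = (178 − 225) / (19 − 225) = -47/-206 = 0.22816.
Check on G: (69 − 39)/(168 − 39) = 0.2326 ✓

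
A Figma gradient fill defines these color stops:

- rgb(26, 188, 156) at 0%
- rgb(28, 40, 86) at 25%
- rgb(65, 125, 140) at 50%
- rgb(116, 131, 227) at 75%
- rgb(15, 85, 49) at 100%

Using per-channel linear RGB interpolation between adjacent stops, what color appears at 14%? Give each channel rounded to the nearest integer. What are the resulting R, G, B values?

14% lies between the 0% and 25% stops, so the local fraction is t = (14 − 0)/(25 − 0) = 14/25 ≈ 0.56.
R = 26 + 0.56 × (28 − 26) = 27.12 → 27
G = 188 + 0.56 × (40 − 188) = 105.12 → 105
B = 156 + 0.56 × (86 − 156) = 116.8 → 117

(27, 105, 117)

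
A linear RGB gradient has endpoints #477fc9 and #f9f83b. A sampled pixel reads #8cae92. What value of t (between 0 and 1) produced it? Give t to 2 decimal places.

0.39

Invert the lerp on the R channel (largest span, 178): t = (140 − 71) / (249 − 71) = 69/178 = 0.38764.
Check on G: (174 − 127)/(248 − 127) = 0.3884 ✓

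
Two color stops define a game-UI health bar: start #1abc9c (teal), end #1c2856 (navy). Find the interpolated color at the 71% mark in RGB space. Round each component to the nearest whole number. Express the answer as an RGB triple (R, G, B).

(27, 83, 106)

#1abc9c → (26, 188, 156); #1c2856 → (28, 40, 86).
71% corresponds to t = 0.71.
R = 26 + 0.71 × (28 − 26) = 26 + 0.71 × 2 = 27.42 → 27
G = 188 + 0.71 × (40 − 188) = 188 + 0.71 × -148 = 82.92 → 83
B = 156 + 0.71 × (86 − 156) = 156 + 0.71 × -70 = 106.3 → 106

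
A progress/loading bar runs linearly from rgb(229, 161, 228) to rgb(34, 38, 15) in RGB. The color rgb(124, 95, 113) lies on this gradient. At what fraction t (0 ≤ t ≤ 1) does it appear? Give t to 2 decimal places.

Invert the lerp on the B channel (largest span, 213): t = (113 − 228) / (15 − 228) = -115/-213 = 0.53991.
Check on R: (124 − 229)/(34 − 229) = 0.5385 ✓

0.54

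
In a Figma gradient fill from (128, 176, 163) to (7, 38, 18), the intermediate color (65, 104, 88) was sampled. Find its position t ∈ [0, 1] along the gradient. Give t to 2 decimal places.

Invert the lerp on the B channel (largest span, 145): t = (88 − 163) / (18 − 163) = -75/-145 = 0.51724.
Check on R: (65 − 128)/(7 − 128) = 0.5207 ✓

0.52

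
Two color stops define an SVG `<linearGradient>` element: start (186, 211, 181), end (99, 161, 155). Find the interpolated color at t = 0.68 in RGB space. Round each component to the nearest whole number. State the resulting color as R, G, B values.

R = 186 + 0.68 × (99 − 186) = 186 + 0.68 × -87 = 126.84 → 127
G = 211 + 0.68 × (161 − 211) = 211 + 0.68 × -50 = 177 → 177
B = 181 + 0.68 × (155 − 181) = 181 + 0.68 × -26 = 163.32 → 163
So the blended color is (127, 177, 163), about #7fb1a3.

(127, 177, 163)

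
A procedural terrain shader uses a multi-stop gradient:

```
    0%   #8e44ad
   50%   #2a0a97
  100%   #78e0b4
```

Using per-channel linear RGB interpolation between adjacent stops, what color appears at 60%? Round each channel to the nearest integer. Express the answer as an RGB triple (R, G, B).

(58, 53, 157)

60% lies between the 50% and 100% stops, so the local fraction is t = (60 − 50)/(100 − 50) = 10/50 ≈ 0.2.
#2a0a97 → (42, 10, 151); #78e0b4 → (120, 224, 180).
R = 42 + 0.2 × (120 − 42) = 57.6 → 58
G = 10 + 0.2 × (224 − 10) = 52.8 → 53
B = 151 + 0.2 × (180 − 151) = 156.8 → 157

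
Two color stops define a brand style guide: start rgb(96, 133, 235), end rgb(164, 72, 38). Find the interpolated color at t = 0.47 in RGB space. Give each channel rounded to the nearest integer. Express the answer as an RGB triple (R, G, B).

(128, 104, 142)

R = 96 + 0.47 × (164 − 96) = 96 + 0.47 × 68 = 127.96 → 128
G = 133 + 0.47 × (72 − 133) = 133 + 0.47 × -61 = 104.33 → 104
B = 235 + 0.47 × (38 − 235) = 235 + 0.47 × -197 = 142.41 → 142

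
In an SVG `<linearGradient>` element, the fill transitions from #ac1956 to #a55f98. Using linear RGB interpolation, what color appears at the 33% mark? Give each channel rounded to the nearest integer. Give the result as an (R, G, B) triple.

#ac1956 → (172, 25, 86); #a55f98 → (165, 95, 152).
33% corresponds to t = 0.33.
R = 172 + 0.33 × (165 − 172) = 172 + 0.33 × -7 = 169.69 → 170
G = 25 + 0.33 × (95 − 25) = 25 + 0.33 × 70 = 48.1 → 48
B = 86 + 0.33 × (152 − 86) = 86 + 0.33 × 66 = 107.78 → 108
So the blended color is (170, 48, 108), about #aa306c.

(170, 48, 108)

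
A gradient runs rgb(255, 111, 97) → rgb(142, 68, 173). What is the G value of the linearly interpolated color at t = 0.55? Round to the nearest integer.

G = 111 + 0.55 × (68 − 111) = 87.35 → 87

87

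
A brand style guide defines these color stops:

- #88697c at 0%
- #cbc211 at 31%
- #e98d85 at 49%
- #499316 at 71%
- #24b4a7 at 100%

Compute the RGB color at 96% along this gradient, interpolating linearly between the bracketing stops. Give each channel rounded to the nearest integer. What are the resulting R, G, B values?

(41, 175, 147)

96% lies between the 71% and 100% stops, so the local fraction is t = (96 − 71)/(100 − 71) = 25/29 ≈ 0.8621.
#499316 → (73, 147, 22); #24b4a7 → (36, 180, 167).
R = 73 + 0.8621 × (36 − 73) = 41.102 → 41
G = 147 + 0.8621 × (180 − 147) = 175.449 → 175
B = 22 + 0.8621 × (167 − 22) = 147.005 → 147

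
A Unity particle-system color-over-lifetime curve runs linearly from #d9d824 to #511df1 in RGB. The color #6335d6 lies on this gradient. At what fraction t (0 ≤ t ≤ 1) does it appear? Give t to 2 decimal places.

Invert the lerp on the B channel (largest span, 205): t = (214 − 36) / (241 − 36) = 178/205 = 0.86829.
Check on R: (99 − 217)/(81 − 217) = 0.8676 ✓

0.87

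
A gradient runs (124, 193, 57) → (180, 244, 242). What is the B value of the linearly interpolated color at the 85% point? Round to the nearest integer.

214

B = 57 + 0.85 × (242 − 57) = 214.25 → 214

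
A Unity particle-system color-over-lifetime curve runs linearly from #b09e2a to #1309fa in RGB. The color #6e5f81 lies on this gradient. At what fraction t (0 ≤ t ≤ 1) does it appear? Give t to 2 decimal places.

Invert the lerp on the B channel (largest span, 208): t = (129 − 42) / (250 − 42) = 87/208 = 0.41827.
Check on R: (110 − 176)/(19 − 176) = 0.4204 ✓

0.42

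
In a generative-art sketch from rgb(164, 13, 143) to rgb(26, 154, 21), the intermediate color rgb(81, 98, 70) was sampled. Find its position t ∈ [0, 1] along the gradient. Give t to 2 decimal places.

Invert the lerp on the G channel (largest span, 141): t = (98 − 13) / (154 − 13) = 85/141 = 0.60284.
Check on R: (81 − 164)/(26 − 164) = 0.6014 ✓

0.60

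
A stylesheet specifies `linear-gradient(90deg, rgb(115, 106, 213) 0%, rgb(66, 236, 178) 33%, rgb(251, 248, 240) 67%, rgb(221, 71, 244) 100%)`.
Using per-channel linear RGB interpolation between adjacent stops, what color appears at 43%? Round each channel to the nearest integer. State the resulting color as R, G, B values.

43% lies between the 33% and 67% stops, so the local fraction is t = (43 − 33)/(67 − 33) = 10/34 ≈ 0.2941.
R = 66 + 0.2941 × (251 − 66) = 120.409 → 120
G = 236 + 0.2941 × (248 − 236) = 239.529 → 240
B = 178 + 0.2941 × (240 − 178) = 196.234 → 196

(120, 240, 196)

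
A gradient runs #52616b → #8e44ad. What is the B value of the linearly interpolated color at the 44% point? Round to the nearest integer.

136

B₁ = 107 (from #52616b), B₂ = 173 (from #8e44ad).
B = 107 + 0.44 × (173 − 107) = 136.04 → 136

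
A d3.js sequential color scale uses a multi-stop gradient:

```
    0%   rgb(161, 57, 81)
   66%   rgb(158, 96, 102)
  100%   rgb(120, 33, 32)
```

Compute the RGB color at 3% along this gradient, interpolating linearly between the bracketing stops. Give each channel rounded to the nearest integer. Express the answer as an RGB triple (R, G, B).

(161, 59, 82)

3% lies between the 0% and 66% stops, so the local fraction is t = (3 − 0)/(66 − 0) = 3/66 ≈ 0.0455.
R = 161 + 0.0455 × (158 − 161) = 160.863 → 161
G = 57 + 0.0455 × (96 − 57) = 58.775 → 59
B = 81 + 0.0455 × (102 − 81) = 81.956 → 82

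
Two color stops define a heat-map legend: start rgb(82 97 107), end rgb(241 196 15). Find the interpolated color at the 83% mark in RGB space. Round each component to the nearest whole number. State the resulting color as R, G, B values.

(214, 179, 31)

83% corresponds to t = 0.83.
R = 82 + 0.83 × (241 − 82) = 82 + 0.83 × 159 = 213.97 → 214
G = 97 + 0.83 × (196 − 97) = 97 + 0.83 × 99 = 179.17 → 179
B = 107 + 0.83 × (15 − 107) = 107 + 0.83 × -92 = 30.64 → 31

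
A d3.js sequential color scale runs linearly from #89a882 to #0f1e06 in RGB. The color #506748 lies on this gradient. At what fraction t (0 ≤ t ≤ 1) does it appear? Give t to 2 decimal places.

0.47

Invert the lerp on the G channel (largest span, 138): t = (103 − 168) / (30 − 168) = -65/-138 = 0.47101.
Check on R: (80 − 137)/(15 − 137) = 0.4672 ✓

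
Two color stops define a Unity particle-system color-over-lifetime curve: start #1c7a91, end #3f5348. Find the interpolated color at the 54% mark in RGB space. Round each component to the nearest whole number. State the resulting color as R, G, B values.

#1c7a91 → (28, 122, 145); #3f5348 → (63, 83, 72).
54% corresponds to t = 0.54.
R = 28 + 0.54 × (63 − 28) = 28 + 0.54 × 35 = 46.9 → 47
G = 122 + 0.54 × (83 − 122) = 122 + 0.54 × -39 = 100.94 → 101
B = 145 + 0.54 × (72 − 145) = 145 + 0.54 × -73 = 105.58 → 106
So the blended color is (47, 101, 106), about #2f656a.

(47, 101, 106)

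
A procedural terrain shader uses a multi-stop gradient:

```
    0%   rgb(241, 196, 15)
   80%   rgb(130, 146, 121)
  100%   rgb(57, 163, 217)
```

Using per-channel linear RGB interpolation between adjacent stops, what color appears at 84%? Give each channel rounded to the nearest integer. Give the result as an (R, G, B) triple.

84% lies between the 80% and 100% stops, so the local fraction is t = (84 − 80)/(100 − 80) = 4/20 ≈ 0.2.
R = 130 + 0.2 × (57 − 130) = 115.4 → 115
G = 146 + 0.2 × (163 − 146) = 149.4 → 149
B = 121 + 0.2 × (217 − 121) = 140.2 → 140

(115, 149, 140)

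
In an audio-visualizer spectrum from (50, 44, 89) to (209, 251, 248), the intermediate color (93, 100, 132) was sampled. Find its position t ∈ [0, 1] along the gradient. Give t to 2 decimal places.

0.27

Invert the lerp on the G channel (largest span, 207): t = (100 − 44) / (251 − 44) = 56/207 = 0.27053.
Check on R: (93 − 50)/(209 − 50) = 0.2704 ✓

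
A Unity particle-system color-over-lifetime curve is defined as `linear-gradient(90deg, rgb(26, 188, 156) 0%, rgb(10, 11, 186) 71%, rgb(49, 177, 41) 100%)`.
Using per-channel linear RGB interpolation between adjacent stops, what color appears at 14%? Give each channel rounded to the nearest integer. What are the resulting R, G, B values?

(23, 153, 162)

14% lies between the 0% and 71% stops, so the local fraction is t = (14 − 0)/(71 − 0) = 14/71 ≈ 0.1972.
R = 26 + 0.1972 × (10 − 26) = 22.845 → 23
G = 188 + 0.1972 × (11 − 188) = 153.096 → 153
B = 156 + 0.1972 × (186 − 156) = 161.916 → 162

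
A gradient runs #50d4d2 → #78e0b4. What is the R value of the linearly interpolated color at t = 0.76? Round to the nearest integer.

110

R₁ = 80 (from #50d4d2), R₂ = 120 (from #78e0b4).
R = 80 + 0.76 × (120 − 80) = 110.4 → 110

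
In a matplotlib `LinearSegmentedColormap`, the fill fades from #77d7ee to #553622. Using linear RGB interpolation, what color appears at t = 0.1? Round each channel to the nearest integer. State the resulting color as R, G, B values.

#77d7ee → (119, 215, 238); #553622 → (85, 54, 34).
R = 119 + 0.1 × (85 − 119) = 119 + 0.1 × -34 = 115.6 → 116
G = 215 + 0.1 × (54 − 215) = 215 + 0.1 × -161 = 198.9 → 199
B = 238 + 0.1 × (34 − 238) = 238 + 0.1 × -204 = 217.6 → 218

(116, 199, 218)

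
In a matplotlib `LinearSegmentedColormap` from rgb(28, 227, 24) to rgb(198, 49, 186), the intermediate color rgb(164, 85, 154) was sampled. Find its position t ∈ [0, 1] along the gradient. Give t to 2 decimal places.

Invert the lerp on the G channel (largest span, 178): t = (85 − 227) / (49 − 227) = -142/-178 = 0.79775.
Check on R: (164 − 28)/(198 − 28) = 0.8 ✓

0.80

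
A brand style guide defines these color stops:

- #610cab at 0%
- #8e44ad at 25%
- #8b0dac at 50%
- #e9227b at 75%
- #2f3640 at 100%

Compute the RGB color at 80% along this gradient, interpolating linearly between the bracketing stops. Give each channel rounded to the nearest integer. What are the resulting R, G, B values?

80% lies between the 75% and 100% stops, so the local fraction is t = (80 − 75)/(100 − 75) = 5/25 ≈ 0.2.
#e9227b → (233, 34, 123); #2f3640 → (47, 54, 64).
R = 233 + 0.2 × (47 − 233) = 195.8 → 196
G = 34 + 0.2 × (54 − 34) = 38 → 38
B = 123 + 0.2 × (64 − 123) = 111.2 → 111

(196, 38, 111)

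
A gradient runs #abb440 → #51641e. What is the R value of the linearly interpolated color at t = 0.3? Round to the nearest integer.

144

R₁ = 171 (from #abb440), R₂ = 81 (from #51641e).
R = 171 + 0.3 × (81 − 171) = 144 → 144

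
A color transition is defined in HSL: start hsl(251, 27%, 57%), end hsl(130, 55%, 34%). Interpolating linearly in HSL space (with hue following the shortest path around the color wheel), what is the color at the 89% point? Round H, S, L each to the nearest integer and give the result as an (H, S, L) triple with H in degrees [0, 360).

(143, 52, 37)

Hue arc: Δh = 130 − 251 = -121° (|Δh| ≤ 180, already the shorter path).
H = 251 + 0.89 × (-121) = 143.31 → 143°
S = 27 + 0.89 × (55 − 27) = 51.92 → 52%
L = 57 + 0.89 × (34 − 57) = 36.53 → 37%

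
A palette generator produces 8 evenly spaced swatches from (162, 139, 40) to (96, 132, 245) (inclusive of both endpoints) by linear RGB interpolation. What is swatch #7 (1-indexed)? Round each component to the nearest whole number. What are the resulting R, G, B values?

With 8 swatches and endpoints inclusive, swatch 7 sits at t = (7 − 1)/(8 − 1) = 6/7 ≈ 0.8571.
R = 162 + 0.8571 × (96 − 162) = 105.431 → 105
G = 139 + 0.8571 × (132 − 139) = 133 → 133
B = 40 + 0.8571 × (245 − 40) = 215.706 → 216

(105, 133, 216)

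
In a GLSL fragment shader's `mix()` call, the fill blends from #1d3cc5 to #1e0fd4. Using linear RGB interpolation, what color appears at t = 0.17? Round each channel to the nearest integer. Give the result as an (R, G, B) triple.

#1d3cc5 → (29, 60, 197); #1e0fd4 → (30, 15, 212).
R = 29 + 0.17 × (30 − 29) = 29 + 0.17 × 1 = 29.17 → 29
G = 60 + 0.17 × (15 − 60) = 60 + 0.17 × -45 = 52.35 → 52
B = 197 + 0.17 × (212 − 197) = 197 + 0.17 × 15 = 199.55 → 200

(29, 52, 200)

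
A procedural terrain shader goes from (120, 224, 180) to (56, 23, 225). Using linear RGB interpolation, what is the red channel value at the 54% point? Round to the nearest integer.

R = 120 + 0.54 × (56 − 120) = 85.44 → 85

85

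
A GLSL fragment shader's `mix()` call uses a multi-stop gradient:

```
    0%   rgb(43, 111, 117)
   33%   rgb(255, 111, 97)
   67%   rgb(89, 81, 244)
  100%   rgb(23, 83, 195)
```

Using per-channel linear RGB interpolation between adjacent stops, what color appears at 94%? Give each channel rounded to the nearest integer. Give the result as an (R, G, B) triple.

94% lies between the 67% and 100% stops, so the local fraction is t = (94 − 67)/(100 − 67) = 27/33 ≈ 0.8182.
R = 89 + 0.8182 × (23 − 89) = 34.999 → 35
G = 81 + 0.8182 × (83 − 81) = 82.636 → 83
B = 244 + 0.8182 × (195 − 244) = 203.908 → 204

(35, 83, 204)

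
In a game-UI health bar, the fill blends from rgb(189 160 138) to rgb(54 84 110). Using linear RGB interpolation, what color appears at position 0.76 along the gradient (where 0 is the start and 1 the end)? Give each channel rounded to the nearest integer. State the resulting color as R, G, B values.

R = 189 + 0.76 × (54 − 189) = 189 + 0.76 × -135 = 86.4 → 86
G = 160 + 0.76 × (84 − 160) = 160 + 0.76 × -76 = 102.24 → 102
B = 138 + 0.76 × (110 − 138) = 138 + 0.76 × -28 = 116.72 → 117

(86, 102, 117)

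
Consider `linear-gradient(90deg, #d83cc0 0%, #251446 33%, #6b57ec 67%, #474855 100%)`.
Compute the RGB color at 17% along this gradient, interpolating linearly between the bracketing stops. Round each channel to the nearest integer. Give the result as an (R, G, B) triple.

17% lies between the 0% and 33% stops, so the local fraction is t = (17 − 0)/(33 − 0) = 17/33 ≈ 0.5152.
#d83cc0 → (216, 60, 192); #251446 → (37, 20, 70).
R = 216 + 0.5152 × (37 − 216) = 123.779 → 124
G = 60 + 0.5152 × (20 − 60) = 39.392 → 39
B = 192 + 0.5152 × (70 − 192) = 129.146 → 129

(124, 39, 129)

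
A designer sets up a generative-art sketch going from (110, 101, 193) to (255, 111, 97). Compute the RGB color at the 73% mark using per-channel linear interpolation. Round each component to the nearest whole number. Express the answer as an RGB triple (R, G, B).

(216, 108, 123)

73% corresponds to t = 0.73.
R = 110 + 0.73 × (255 − 110) = 110 + 0.73 × 145 = 215.85 → 216
G = 101 + 0.73 × (111 − 101) = 101 + 0.73 × 10 = 108.3 → 108
B = 193 + 0.73 × (97 − 193) = 193 + 0.73 × -96 = 122.92 → 123
So the blended color is (216, 108, 123), about #d86c7b.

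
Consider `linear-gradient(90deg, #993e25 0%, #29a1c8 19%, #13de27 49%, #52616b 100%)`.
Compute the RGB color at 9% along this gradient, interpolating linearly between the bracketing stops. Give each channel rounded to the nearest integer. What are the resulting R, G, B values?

(100, 109, 114)

9% lies between the 0% and 19% stops, so the local fraction is t = (9 − 0)/(19 − 0) = 9/19 ≈ 0.4737.
#993e25 → (153, 62, 37); #29a1c8 → (41, 161, 200).
R = 153 + 0.4737 × (41 − 153) = 99.946 → 100
G = 62 + 0.4737 × (161 − 62) = 108.896 → 109
B = 37 + 0.4737 × (200 − 37) = 114.213 → 114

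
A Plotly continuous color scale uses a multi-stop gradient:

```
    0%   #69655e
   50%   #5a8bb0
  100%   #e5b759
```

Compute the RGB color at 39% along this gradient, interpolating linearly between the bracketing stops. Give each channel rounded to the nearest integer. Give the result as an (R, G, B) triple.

39% lies between the 0% and 50% stops, so the local fraction is t = (39 − 0)/(50 − 0) = 39/50 ≈ 0.78.
#69655e → (105, 101, 94); #5a8bb0 → (90, 139, 176).
R = 105 + 0.78 × (90 − 105) = 93.3 → 93
G = 101 + 0.78 × (139 − 101) = 130.64 → 131
B = 94 + 0.78 × (176 − 94) = 157.96 → 158

(93, 131, 158)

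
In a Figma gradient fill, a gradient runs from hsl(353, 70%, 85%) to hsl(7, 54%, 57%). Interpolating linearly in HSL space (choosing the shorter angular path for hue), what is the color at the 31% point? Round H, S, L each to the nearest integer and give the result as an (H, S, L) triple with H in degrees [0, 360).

(357, 65, 76)

Hue: 7 − 353 = -346°, but |-346| > 180 so the shorter arc goes the other way: Δh = -346 + 360 = 14°.
H = 353 + 0.31 × (14) = 357.34 → 357°
S = 70 + 0.31 × (54 − 70) = 65.04 → 65%
L = 85 + 0.31 × (57 − 85) = 76.32 → 76%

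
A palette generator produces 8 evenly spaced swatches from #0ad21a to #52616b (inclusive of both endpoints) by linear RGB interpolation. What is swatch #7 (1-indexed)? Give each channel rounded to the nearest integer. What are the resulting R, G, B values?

With 8 swatches and endpoints inclusive, swatch 7 sits at t = (7 − 1)/(8 − 1) = 6/7 ≈ 0.8571.
#0ad21a → (10, 210, 26); #52616b → (82, 97, 107).
R = 10 + 0.8571 × (82 − 10) = 71.711 → 72
G = 210 + 0.8571 × (97 − 210) = 113.148 → 113
B = 26 + 0.8571 × (107 − 26) = 95.425 → 95

(72, 113, 95)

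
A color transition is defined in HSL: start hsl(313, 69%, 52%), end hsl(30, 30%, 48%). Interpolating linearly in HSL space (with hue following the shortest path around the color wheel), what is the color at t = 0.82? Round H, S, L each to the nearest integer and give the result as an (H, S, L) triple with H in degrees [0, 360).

(16, 37, 49)

Hue: 30 − 313 = -283°, but |-283| > 180 so the shorter arc goes the other way: Δh = -283 + 360 = 77°.
H = 313 + 0.82 × (77) = 376.14 → 376 → 376 mod 360 = 16°
S = 69 + 0.82 × (30 − 69) = 37.02 → 37%
L = 52 + 0.82 × (48 − 52) = 48.72 → 49%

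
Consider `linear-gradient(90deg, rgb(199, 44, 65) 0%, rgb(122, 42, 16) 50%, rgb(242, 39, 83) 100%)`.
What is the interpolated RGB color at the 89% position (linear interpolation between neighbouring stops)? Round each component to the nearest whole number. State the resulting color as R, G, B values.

(216, 40, 68)

89% lies between the 50% and 100% stops, so the local fraction is t = (89 − 50)/(100 − 50) = 39/50 ≈ 0.78.
R = 122 + 0.78 × (242 − 122) = 215.6 → 216
G = 42 + 0.78 × (39 − 42) = 39.66 → 40
B = 16 + 0.78 × (83 − 16) = 68.26 → 68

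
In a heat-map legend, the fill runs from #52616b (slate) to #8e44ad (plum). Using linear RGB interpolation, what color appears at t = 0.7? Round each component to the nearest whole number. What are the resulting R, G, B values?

(124, 77, 153)

#52616b → (82, 97, 107); #8e44ad → (142, 68, 173).
R = 82 + 0.7 × (142 − 82) = 82 + 0.7 × 60 = 124 → 124
G = 97 + 0.7 × (68 − 97) = 97 + 0.7 × -29 = 76.7 → 77
B = 107 + 0.7 × (173 − 107) = 107 + 0.7 × 66 = 153.2 → 153
So the blended color is (124, 77, 153), about #7c4d99.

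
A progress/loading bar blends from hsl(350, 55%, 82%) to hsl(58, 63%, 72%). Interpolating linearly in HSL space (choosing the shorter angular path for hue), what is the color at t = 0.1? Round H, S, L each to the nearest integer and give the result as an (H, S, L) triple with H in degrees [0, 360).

Hue: 58 − 350 = -292°, but |-292| > 180 so the shorter arc goes the other way: Δh = -292 + 360 = 68°.
H = 350 + 0.1 × (68) = 356.8 → 357°
S = 55 + 0.1 × (63 − 55) = 55.8 → 56%
L = 82 + 0.1 × (72 − 82) = 81 → 81%

(357, 56, 81)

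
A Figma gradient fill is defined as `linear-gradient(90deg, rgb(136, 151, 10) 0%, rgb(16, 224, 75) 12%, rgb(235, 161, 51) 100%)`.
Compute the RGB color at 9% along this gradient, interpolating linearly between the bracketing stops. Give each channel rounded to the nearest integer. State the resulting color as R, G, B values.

9% lies between the 0% and 12% stops, so the local fraction is t = (9 − 0)/(12 − 0) = 9/12 ≈ 0.75.
R = 136 + 0.75 × (16 − 136) = 46 → 46
G = 151 + 0.75 × (224 − 151) = 205.75 → 206
B = 10 + 0.75 × (75 − 10) = 58.75 → 59

(46, 206, 59)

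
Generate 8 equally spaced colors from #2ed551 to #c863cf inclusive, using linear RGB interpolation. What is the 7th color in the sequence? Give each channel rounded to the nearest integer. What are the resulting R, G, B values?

With 8 swatches and endpoints inclusive, swatch 7 sits at t = (7 − 1)/(8 − 1) = 6/7 ≈ 0.8571.
#2ed551 → (46, 213, 81); #c863cf → (200, 99, 207).
R = 46 + 0.8571 × (200 − 46) = 177.993 → 178
G = 213 + 0.8571 × (99 − 213) = 115.291 → 115
B = 81 + 0.8571 × (207 − 81) = 188.995 → 189

(178, 115, 189)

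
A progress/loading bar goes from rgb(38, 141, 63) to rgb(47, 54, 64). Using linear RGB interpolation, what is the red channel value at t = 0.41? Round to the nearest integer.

R = 38 + 0.41 × (47 − 38) = 41.69 → 42

42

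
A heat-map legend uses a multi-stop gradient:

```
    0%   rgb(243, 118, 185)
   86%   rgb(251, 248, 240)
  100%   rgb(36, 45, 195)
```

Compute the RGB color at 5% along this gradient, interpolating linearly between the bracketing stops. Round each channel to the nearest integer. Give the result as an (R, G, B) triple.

(243, 126, 188)

5% lies between the 0% and 86% stops, so the local fraction is t = (5 − 0)/(86 − 0) = 5/86 ≈ 0.0581.
R = 243 + 0.0581 × (251 − 243) = 243.465 → 243
G = 118 + 0.0581 × (248 − 118) = 125.553 → 126
B = 185 + 0.0581 × (240 − 185) = 188.196 → 188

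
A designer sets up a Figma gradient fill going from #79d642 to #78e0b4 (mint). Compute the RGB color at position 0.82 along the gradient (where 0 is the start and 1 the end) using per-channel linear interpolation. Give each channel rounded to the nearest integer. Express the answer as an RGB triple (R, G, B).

(120, 222, 159)

#79d642 → (121, 214, 66); #78e0b4 → (120, 224, 180).
R = 121 + 0.82 × (120 − 121) = 121 + 0.82 × -1 = 120.18 → 120
G = 214 + 0.82 × (224 − 214) = 214 + 0.82 × 10 = 222.2 → 222
B = 66 + 0.82 × (180 − 66) = 66 + 0.82 × 114 = 159.48 → 159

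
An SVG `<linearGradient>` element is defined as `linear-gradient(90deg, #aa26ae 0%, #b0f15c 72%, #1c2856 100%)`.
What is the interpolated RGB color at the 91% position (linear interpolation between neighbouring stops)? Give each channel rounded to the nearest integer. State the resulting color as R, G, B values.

(76, 105, 88)

91% lies between the 72% and 100% stops, so the local fraction is t = (91 − 72)/(100 − 72) = 19/28 ≈ 0.6786.
#b0f15c → (176, 241, 92); #1c2856 → (28, 40, 86).
R = 176 + 0.6786 × (28 − 176) = 75.567 → 76
G = 241 + 0.6786 × (40 − 241) = 104.601 → 105
B = 92 + 0.6786 × (86 − 92) = 87.928 → 88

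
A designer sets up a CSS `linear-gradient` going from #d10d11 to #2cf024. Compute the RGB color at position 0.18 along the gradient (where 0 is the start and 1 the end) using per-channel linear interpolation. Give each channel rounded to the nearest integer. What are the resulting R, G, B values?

#d10d11 → (209, 13, 17); #2cf024 → (44, 240, 36).
R = 209 + 0.18 × (44 − 209) = 209 + 0.18 × -165 = 179.3 → 179
G = 13 + 0.18 × (240 − 13) = 13 + 0.18 × 227 = 53.86 → 54
B = 17 + 0.18 × (36 − 17) = 17 + 0.18 × 19 = 20.42 → 20

(179, 54, 20)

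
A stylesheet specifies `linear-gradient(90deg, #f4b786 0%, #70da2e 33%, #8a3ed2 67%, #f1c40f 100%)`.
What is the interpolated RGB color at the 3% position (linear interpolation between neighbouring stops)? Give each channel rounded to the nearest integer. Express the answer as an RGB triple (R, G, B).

3% lies between the 0% and 33% stops, so the local fraction is t = (3 − 0)/(33 − 0) = 3/33 ≈ 0.0909.
#f4b786 → (244, 183, 134); #70da2e → (112, 218, 46).
R = 244 + 0.0909 × (112 − 244) = 232.001 → 232
G = 183 + 0.0909 × (218 − 183) = 186.181 → 186
B = 134 + 0.0909 × (46 − 134) = 126.001 → 126

(232, 186, 126)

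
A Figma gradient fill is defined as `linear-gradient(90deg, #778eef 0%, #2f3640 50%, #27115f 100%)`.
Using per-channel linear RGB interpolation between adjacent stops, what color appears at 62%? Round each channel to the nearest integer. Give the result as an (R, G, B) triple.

(45, 45, 71)

62% lies between the 50% and 100% stops, so the local fraction is t = (62 − 50)/(100 − 50) = 12/50 ≈ 0.24.
#2f3640 → (47, 54, 64); #27115f → (39, 17, 95).
R = 47 + 0.24 × (39 − 47) = 45.08 → 45
G = 54 + 0.24 × (17 − 54) = 45.12 → 45
B = 64 + 0.24 × (95 − 64) = 71.44 → 71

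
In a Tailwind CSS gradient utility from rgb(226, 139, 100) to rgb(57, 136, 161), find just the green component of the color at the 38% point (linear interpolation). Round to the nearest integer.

G = 139 + 0.38 × (136 − 139) = 137.86 → 138

138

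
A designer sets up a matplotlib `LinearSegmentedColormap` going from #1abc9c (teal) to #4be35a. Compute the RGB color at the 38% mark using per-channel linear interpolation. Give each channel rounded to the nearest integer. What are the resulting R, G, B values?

(45, 203, 131)

#1abc9c → (26, 188, 156); #4be35a → (75, 227, 90).
38% corresponds to t = 0.38.
R = 26 + 0.38 × (75 − 26) = 26 + 0.38 × 49 = 44.62 → 45
G = 188 + 0.38 × (227 − 188) = 188 + 0.38 × 39 = 202.82 → 203
B = 156 + 0.38 × (90 − 156) = 156 + 0.38 × -66 = 130.92 → 131
So the blended color is (45, 203, 131), about #2dcb83.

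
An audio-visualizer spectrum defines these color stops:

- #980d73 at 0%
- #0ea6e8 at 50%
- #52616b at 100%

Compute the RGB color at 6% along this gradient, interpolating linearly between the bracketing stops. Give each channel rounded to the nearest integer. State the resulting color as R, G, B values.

(135, 31, 129)

6% lies between the 0% and 50% stops, so the local fraction is t = (6 − 0)/(50 − 0) = 6/50 ≈ 0.12.
#980d73 → (152, 13, 115); #0ea6e8 → (14, 166, 232).
R = 152 + 0.12 × (14 − 152) = 135.44 → 135
G = 13 + 0.12 × (166 − 13) = 31.36 → 31
B = 115 + 0.12 × (232 − 115) = 129.04 → 129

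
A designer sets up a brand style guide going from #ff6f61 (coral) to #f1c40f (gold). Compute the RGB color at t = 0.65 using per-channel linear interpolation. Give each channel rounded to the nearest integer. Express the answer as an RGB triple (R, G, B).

(246, 166, 44)

#ff6f61 → (255, 111, 97); #f1c40f → (241, 196, 15).
R = 255 + 0.65 × (241 − 255) = 255 + 0.65 × -14 = 245.9 → 246
G = 111 + 0.65 × (196 − 111) = 111 + 0.65 × 85 = 166.25 → 166
B = 97 + 0.65 × (15 − 97) = 97 + 0.65 × -82 = 43.7 → 44
So the blended color is (246, 166, 44), about #f6a62c.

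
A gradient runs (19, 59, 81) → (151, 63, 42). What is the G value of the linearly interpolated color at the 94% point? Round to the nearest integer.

G = 59 + 0.94 × (63 − 59) = 62.76 → 63

63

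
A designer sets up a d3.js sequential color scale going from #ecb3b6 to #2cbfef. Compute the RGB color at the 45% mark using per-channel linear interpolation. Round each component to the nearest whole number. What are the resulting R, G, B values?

#ecb3b6 → (236, 179, 182); #2cbfef → (44, 191, 239).
45% corresponds to t = 0.45.
R = 236 + 0.45 × (44 − 236) = 236 + 0.45 × -192 = 149.6 → 150
G = 179 + 0.45 × (191 − 179) = 179 + 0.45 × 12 = 184.4 → 184
B = 182 + 0.45 × (239 − 182) = 182 + 0.45 × 57 = 207.65 → 208

(150, 184, 208)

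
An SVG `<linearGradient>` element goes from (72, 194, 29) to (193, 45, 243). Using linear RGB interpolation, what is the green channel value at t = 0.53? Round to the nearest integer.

115

G = 194 + 0.53 × (45 − 194) = 115.03 → 115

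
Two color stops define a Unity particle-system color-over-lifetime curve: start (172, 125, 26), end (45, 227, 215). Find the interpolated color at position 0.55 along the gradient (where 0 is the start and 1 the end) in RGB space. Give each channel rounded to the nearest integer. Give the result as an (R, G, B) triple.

(102, 181, 130)

R = 172 + 0.55 × (45 − 172) = 172 + 0.55 × -127 = 102.15 → 102
G = 125 + 0.55 × (227 − 125) = 125 + 0.55 × 102 = 181.1 → 181
B = 26 + 0.55 × (215 − 26) = 26 + 0.55 × 189 = 129.95 → 130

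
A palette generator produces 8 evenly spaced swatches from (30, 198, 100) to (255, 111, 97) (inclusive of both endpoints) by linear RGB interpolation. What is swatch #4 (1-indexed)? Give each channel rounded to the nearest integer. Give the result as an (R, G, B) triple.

(126, 161, 99)

With 8 swatches and endpoints inclusive, swatch 4 sits at t = (4 − 1)/(8 − 1) = 3/7 ≈ 0.4286.
R = 30 + 0.4286 × (255 − 30) = 126.435 → 126
G = 198 + 0.4286 × (111 − 198) = 160.712 → 161
B = 100 + 0.4286 × (97 − 100) = 98.714 → 99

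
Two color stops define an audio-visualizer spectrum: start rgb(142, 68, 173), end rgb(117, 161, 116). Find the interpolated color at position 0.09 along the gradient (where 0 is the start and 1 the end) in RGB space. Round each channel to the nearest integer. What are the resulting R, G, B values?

R = 142 + 0.09 × (117 − 142) = 142 + 0.09 × -25 = 139.75 → 140
G = 68 + 0.09 × (161 − 68) = 68 + 0.09 × 93 = 76.37 → 76
B = 173 + 0.09 × (116 − 173) = 173 + 0.09 × -57 = 167.87 → 168
So the blended color is (140, 76, 168), about #8c4ca8.

(140, 76, 168)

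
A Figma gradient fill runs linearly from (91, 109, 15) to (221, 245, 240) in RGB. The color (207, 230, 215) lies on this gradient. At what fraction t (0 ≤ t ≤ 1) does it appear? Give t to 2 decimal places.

0.89

Invert the lerp on the B channel (largest span, 225): t = (215 − 15) / (240 − 15) = 200/225 = 0.88889.
Check on R: (207 − 91)/(221 − 91) = 0.8923 ✓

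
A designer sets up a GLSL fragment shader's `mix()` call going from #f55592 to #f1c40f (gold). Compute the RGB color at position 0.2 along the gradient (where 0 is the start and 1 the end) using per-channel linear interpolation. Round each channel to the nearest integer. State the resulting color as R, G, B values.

(244, 107, 120)

#f55592 → (245, 85, 146); #f1c40f → (241, 196, 15).
R = 245 + 0.2 × (241 − 245) = 245 + 0.2 × -4 = 244.2 → 244
G = 85 + 0.2 × (196 − 85) = 85 + 0.2 × 111 = 107.2 → 107
B = 146 + 0.2 × (15 − 146) = 146 + 0.2 × -131 = 119.8 → 120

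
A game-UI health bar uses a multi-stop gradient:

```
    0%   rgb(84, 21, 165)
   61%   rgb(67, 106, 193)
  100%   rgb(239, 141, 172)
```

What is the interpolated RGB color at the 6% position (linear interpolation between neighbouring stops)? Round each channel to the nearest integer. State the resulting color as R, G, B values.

6% lies between the 0% and 61% stops, so the local fraction is t = (6 − 0)/(61 − 0) = 6/61 ≈ 0.0984.
R = 84 + 0.0984 × (67 − 84) = 82.327 → 82
G = 21 + 0.0984 × (106 − 21) = 29.364 → 29
B = 165 + 0.0984 × (193 − 165) = 167.755 → 168

(82, 29, 168)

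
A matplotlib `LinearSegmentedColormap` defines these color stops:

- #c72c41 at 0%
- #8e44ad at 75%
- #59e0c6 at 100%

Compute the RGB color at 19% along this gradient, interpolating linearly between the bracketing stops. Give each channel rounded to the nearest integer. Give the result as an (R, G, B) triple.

(185, 50, 92)

19% lies between the 0% and 75% stops, so the local fraction is t = (19 − 0)/(75 − 0) = 19/75 ≈ 0.2533.
#c72c41 → (199, 44, 65); #8e44ad → (142, 68, 173).
R = 199 + 0.2533 × (142 − 199) = 184.562 → 185
G = 44 + 0.2533 × (68 − 44) = 50.079 → 50
B = 65 + 0.2533 × (173 − 65) = 92.356 → 92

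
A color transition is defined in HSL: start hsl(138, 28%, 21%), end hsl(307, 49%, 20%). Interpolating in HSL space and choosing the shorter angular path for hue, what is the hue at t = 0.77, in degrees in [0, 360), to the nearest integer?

Hue arc: Δh = 307 − 138 = 169° (|Δh| ≤ 180, already the shorter path).
H = 138 + 0.77 × (169) = 268.13 → 268°

268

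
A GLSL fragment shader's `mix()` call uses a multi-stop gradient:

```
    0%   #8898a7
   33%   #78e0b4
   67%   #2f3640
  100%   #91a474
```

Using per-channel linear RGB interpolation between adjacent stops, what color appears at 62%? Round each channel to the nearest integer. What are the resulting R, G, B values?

(58, 79, 81)

62% lies between the 33% and 67% stops, so the local fraction is t = (62 − 33)/(67 − 33) = 29/34 ≈ 0.8529.
#78e0b4 → (120, 224, 180); #2f3640 → (47, 54, 64).
R = 120 + 0.8529 × (47 − 120) = 57.738 → 58
G = 224 + 0.8529 × (54 − 224) = 79.007 → 79
B = 180 + 0.8529 × (64 − 180) = 81.064 → 81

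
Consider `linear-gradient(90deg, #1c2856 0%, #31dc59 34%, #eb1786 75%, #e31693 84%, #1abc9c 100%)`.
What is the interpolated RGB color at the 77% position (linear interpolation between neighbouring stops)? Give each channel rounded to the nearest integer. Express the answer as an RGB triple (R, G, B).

(233, 23, 137)

77% lies between the 75% and 84% stops, so the local fraction is t = (77 − 75)/(84 − 75) = 2/9 ≈ 0.2222.
#eb1786 → (235, 23, 134); #e31693 → (227, 22, 147).
R = 235 + 0.2222 × (227 − 235) = 233.222 → 233
G = 23 + 0.2222 × (22 − 23) = 22.778 → 23
B = 134 + 0.2222 × (147 − 134) = 136.889 → 137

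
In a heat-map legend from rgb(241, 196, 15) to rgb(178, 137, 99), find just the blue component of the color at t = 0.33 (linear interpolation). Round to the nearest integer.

43

B = 15 + 0.33 × (99 − 15) = 42.72 → 43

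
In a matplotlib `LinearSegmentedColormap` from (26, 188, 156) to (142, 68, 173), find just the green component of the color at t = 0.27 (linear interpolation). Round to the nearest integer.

G = 188 + 0.27 × (68 − 188) = 155.6 → 156

156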